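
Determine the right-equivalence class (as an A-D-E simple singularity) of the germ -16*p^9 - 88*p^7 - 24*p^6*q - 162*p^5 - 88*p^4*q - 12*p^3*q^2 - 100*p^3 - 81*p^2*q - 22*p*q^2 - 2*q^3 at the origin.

D_4

The Hessian of f at 0 has rank 0. Corank 2; j^3 = -(4*p + q)*(25*p^2 + 14*p*q + 2*q^2) splits into three distinct lines over C (the quadratic factor has nonzero discriminant), so D_4.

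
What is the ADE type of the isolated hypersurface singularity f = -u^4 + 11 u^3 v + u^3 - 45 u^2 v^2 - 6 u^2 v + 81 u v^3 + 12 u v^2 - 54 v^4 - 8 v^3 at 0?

The Hessian of f at 0 is [[0, 0], [0, 0]] with rank 0, so corank 2. A Groebner basis of the Jacobian ideal J(f) in C{u,v} is {3*u^2 - 12*u*v + v^4 + v^3 + 12*v^2, u^3 - 30*u^2 + 120*u*v - 18*v^3 - 120*v^2, u^2*v - 9*u^2 + 36*u*v - 7*v^3 - 36*v^2, -2*u^2 + u*v^2 + 8*u*v - 8*v^3/3 - 8*v^2}; counting standard monomials gives mu = 7. Corank 2; j^3 = (u - 2*v)^3 is a perfect cube, so E-series; the 4-jet and mu = 7 give E_7.

E_7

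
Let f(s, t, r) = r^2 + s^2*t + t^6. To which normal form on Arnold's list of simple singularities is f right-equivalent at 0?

D_7

The Hessian of f at 0 has rank 1. Corank 2; j^3 = s^2*t has shape L^2 M (L != M), so D-series; mu = 7 gives D_7.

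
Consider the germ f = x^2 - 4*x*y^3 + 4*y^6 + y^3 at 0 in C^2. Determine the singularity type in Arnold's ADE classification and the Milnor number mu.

Type A_{2}, Milnor number mu = 2.

The Hessian of f at 0 is [[2, 0], [0, 0]] with rank 1, so corank 1. A Groebner basis of the Jacobian ideal J(f) in C{x,y} is {y^2, x}; counting standard monomials gives mu = 2. Corank 1: A-series; mu = 2 gives A_2.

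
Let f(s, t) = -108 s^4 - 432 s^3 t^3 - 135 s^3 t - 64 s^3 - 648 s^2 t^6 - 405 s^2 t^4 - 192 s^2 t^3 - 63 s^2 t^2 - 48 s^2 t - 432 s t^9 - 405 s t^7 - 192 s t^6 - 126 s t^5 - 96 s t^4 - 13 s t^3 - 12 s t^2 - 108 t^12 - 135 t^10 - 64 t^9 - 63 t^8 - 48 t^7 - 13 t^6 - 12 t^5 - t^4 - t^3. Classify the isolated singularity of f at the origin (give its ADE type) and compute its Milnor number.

Type E_7, Milnor number mu = 7.

The Hessian of f at 0 has rank 0. Corank 2; j^3 = -(4*s + t)^3 is a perfect cube, so E-series; the 4-jet and mu = 7 give E_7.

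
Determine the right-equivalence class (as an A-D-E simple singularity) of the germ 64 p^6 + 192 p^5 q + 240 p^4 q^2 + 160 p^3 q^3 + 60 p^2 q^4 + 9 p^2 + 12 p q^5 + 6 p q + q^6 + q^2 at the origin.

A_5

The Hessian of f at 0 has rank 1. Corank 1: A-series; mu = 5 gives A_5.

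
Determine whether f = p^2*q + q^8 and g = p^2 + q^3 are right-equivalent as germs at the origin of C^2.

No.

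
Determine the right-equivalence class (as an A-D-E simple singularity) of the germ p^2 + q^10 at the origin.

A9

The Hessian of f at 0 is [[2, 0], [0, 0]] with rank 1, so corank 1. A Groebner basis of the Jacobian ideal J(f) in C{p,q} is {q^9, p}; counting standard monomials gives mu = 9. Corank 1: A-series; mu = 9 gives A_9.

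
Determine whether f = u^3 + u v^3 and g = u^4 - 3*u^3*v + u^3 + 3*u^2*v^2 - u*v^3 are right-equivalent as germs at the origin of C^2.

Yes.

The Hessian of f at 0 has rank 0. Corank 2; j^3 = u^3 is a perfect cube, so E-series; the 4-jet and mu = 7 give E_7. The Hessian of g at 0 has rank 0. Corank 2; j^3 = u^3 is a perfect cube, so E-series; the 4-jet and mu = 7 give E_7. Both have type E_7, hence right-equivalent.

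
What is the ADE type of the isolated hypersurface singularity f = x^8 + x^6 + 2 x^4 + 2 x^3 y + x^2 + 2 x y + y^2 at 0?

The Hessian of f at 0 is [[2, 2], [2, 2]] with rank 1, so corank 1. A Groebner basis of the Jacobian ideal J(f) in C{x,y} is {-3*x^2 - 7*x*y + y^4 - 4*y^2, x^3 + x + y, x^2*y - 2*x/3 - y^3/3 - 2*y/3, x*y^2 + x/3 + 2*y^3/3 + y/3}; counting standard monomials gives mu = 7. Corank 1: A-series; mu = 7 gives A_7.

A7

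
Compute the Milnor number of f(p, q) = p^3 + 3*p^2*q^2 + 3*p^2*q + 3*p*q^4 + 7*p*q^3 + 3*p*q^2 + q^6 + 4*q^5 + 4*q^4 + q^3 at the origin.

The Hessian of f at 0 is [[0, 0], [0, 0]] with rank 0, so corank 2. A Groebner basis of the Jacobian ideal J(f) in C{p,q} is {-p^2 - 2*p*q + q^4 - q^3/3 - q^2, p^3 + 2*p^2 + 4*p*q + 5*q^3/3 + 2*q^2, p^2*q - 5*p^2/3 - 10*p*q/3 - 14*q^3/9 - 5*q^2/3, p^2 + p*q^2 + 2*p*q + 4*q^3/3 + q^2}; counting standard monomials gives mu = 7. Corank 2; j^3 = (p + q)^3 is a perfect cube, so E-series; the 4-jet and mu = 7 give E_7.

7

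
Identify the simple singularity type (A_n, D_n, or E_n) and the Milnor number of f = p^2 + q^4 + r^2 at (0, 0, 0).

Type A_{3}, Milnor number mu = 3.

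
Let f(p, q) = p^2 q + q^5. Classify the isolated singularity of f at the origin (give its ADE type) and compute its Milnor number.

The Hessian of f at 0 has rank 0. Corank 2; j^3 = p^2*q has shape L^2 M (L != M), so D-series; mu = 6 gives D_6.

Type D_6, Milnor number mu = 6.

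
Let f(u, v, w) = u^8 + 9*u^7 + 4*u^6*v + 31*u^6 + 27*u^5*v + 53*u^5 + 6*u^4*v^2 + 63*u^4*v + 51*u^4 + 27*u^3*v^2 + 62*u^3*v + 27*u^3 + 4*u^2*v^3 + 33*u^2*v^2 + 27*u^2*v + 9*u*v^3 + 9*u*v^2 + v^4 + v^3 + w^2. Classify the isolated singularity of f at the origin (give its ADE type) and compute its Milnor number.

The Hessian of f at 0 is [[0, 0, 0], [0, 0, 0], [0, 0, 2]] with rank 1, so corank 2. A Groebner basis of the Jacobian ideal J(f) in C{u,v,w} is {19683*u^2/22 + 6561*u*v/11 + v^4 + 27*v^3/22 + 2187*v^2/22, u^3 - 54*u^2/11 - 36*u*v/11 + v^3/33 - 6*v^2/11, u^2*v + 243*u^2/22 + 81*u*v/11 - 19*v^3/198 + 27*v^2/22, -405*u^2/22 + u*v^2 - 135*u*v/11 + 61*v^3/198 - 45*v^2/22, w}; counting standard monomials gives mu = 7. Corank 2; j^3 = (3*u + v)^3 is a perfect cube, so E-series; the 4-jet and mu = 7 give E_7.

Type E_7, Milnor number mu = 7.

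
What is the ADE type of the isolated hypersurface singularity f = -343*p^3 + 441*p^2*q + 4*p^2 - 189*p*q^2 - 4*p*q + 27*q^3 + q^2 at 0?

The Hessian of f at 0 is [[8, -4], [-4, 2]] with rank 1, so corank 1. A Groebner basis of the Jacobian ideal J(f) in C{p,q} is {q^2, p - q/2}; counting standard monomials gives mu = 2. Corank 1: A-series; mu = 2 gives A_2.

A2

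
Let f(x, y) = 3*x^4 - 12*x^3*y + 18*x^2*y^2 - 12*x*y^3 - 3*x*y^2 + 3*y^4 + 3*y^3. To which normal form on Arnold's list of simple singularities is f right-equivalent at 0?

D5

The Hessian of f at 0 has rank 0. Corank 2; j^3 = -3*y^2*(x - y) has shape L^2 M (L != M), so D-series; mu = 5 gives D_5.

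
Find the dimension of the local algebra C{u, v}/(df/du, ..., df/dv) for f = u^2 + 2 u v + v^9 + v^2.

The Hessian of f at 0 is [[2, 2], [2, 2]] with rank 1, so corank 1. A Groebner basis of the Jacobian ideal J(f) in C{u,v} is {v^8, u + v}; counting standard monomials gives mu = 8. Corank 1: A-series; mu = 8 gives A_8.

8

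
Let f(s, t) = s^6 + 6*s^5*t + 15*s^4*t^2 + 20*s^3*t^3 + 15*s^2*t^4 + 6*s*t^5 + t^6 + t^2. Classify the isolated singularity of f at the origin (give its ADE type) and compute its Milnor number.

Type A5, Milnor number mu = 5.

The Hessian of f at 0 is [[0, 0], [0, 2]] with rank 1, so corank 1. A Groebner basis of the Jacobian ideal J(f) in C{s,t} is {s^5, t}; counting standard monomials gives mu = 5. Corank 1: A-series; mu = 5 gives A_5.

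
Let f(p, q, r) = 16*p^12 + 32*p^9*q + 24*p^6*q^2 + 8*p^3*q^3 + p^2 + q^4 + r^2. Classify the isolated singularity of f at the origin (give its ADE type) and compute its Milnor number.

Type A_{3}, Milnor number mu = 3.

The Hessian of f at 0 is [[2, 0, 0], [0, 0, 0], [0, 0, 2]] with rank 2, so corank 1. A Groebner basis of the Jacobian ideal J(f) in C{p,q,r} is {q^3, p, r}; counting standard monomials gives mu = 3. Corank 1: A-series; mu = 3 gives A_3.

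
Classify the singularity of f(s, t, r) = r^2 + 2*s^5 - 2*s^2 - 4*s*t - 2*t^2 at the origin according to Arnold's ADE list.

A_{4}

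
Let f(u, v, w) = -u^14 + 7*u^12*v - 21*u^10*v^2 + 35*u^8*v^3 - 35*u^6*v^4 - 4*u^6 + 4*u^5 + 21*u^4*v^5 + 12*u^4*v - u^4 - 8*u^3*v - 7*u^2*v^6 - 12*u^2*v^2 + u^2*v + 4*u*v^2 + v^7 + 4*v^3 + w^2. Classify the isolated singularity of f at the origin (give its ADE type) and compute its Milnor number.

The Hessian of f at 0 is [[0, 0, 0], [0, 0, 0], [0, 0, 2]] with rank 1, so corank 2. A Groebner basis of the Jacobian ideal J(f) in C{u,v,w} is {32*u^2/1017 + u*v^3 + 2041*u*v^2/1356 + 5113*u*v/16272 + 1529*v^3/1017 + 1363*v^2/2712, -16*u^2/339 - 1589*u*v^2/904 - 2387*u*v/5424 + v^4 - 2041*v^3/1356 - 625*v^2/904, u^3 - 512*u^2/1017 - 28*u*v^2/339 - 1045*u*v/1017 - 56*v^3/1017 - 14*v^2/339, u^2*v - u*v/2 - v^2, w}; counting standard monomials gives mu = 8. Corank 2; j^3 = v*(u + 2*v)^2 has shape L^2 M (L != M), so D-series; mu = 8 gives D_8.

Type D_8, Milnor number mu = 8.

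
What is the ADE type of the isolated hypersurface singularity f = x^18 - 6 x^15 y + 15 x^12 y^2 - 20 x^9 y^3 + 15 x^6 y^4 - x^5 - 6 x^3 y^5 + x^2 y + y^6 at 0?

D_{7}

The Hessian of f at 0 is [[0, 0], [0, 0]] with rank 0, so corank 2. A Groebner basis of the Jacobian ideal J(f) in C{x,y} is {x^2/6 + y^5, x^3, x*y}; counting standard monomials gives mu = 7. Corank 2; j^3 = x^2*y has shape L^2 M (L != M), so D-series; mu = 7 gives D_7.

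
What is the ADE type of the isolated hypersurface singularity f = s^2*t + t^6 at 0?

D_7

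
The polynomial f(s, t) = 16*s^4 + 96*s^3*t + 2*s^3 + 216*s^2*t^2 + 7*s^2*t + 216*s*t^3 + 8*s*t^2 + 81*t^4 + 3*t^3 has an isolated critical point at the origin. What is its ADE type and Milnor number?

Type D_{5}, Milnor number mu = 5.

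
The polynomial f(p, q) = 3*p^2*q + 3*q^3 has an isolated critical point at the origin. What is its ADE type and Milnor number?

The Hessian of f at 0 is [[0, 0], [0, 0]] with rank 0, so corank 2. A Groebner basis of the Jacobian ideal J(f) in C{p,q} is {q^3, p^2 + 3*q^2, p*q}; counting standard monomials gives mu = 4. Corank 2; j^3 = 3*q*(p^2 + q^2) splits into three distinct lines over C (the quadratic factor has nonzero discriminant), so D_4.

Type D4, Milnor number mu = 4.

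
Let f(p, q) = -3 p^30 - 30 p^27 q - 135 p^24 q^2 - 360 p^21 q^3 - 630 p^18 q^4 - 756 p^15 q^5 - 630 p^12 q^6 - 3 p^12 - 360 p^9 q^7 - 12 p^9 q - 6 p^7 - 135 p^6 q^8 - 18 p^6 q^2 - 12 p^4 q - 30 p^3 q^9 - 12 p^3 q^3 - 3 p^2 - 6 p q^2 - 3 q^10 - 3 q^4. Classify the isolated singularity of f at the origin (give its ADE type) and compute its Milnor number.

Type A9, Milnor number mu = 9.

The Hessian of f at 0 has rank 1. Corank 1: A-series; mu = 9 gives A_9.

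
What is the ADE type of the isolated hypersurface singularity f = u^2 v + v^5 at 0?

D6

The Hessian of f at 0 is [[0, 0], [0, 0]] with rank 0, so corank 2. A Groebner basis of the Jacobian ideal J(f) in C{u,v} is {u^2/5 + v^4, u^3, u*v}; counting standard monomials gives mu = 6. Corank 2; j^3 = u^2*v has shape L^2 M (L != M), so D-series; mu = 6 gives D_6.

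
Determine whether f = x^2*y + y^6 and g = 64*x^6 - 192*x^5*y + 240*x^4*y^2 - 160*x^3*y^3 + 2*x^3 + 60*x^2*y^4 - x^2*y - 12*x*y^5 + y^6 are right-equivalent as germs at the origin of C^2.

The Hessian of f at 0 is [[0, 0], [0, 0]] with rank 0, so corank 2. A Groebner basis of the Jacobian ideal J(f) in C{x,y} is {x^2/6 + y^5, x^3, x*y}; counting standard monomials gives mu = 7. Corank 2; j^3 = x^2*y has shape L^2 M (L != M), so D-series; mu = 7 gives D_7. The Hessian of g at 0 is [[0, 0], [0, 0]] with rank 0, so corank 2. A Groebner basis of the Jacobian ideal J(g) in C{x,y} is {-x*y/12 + y^5, x*y^2, x^2 - x*y/2}; counting standard monomials gives mu = 7. Corank 2; j^3 = x^2*(2*x - y) has shape L^2 M (L != M), so D-series; mu = 7 gives D_7. Both have type D_7, hence right-equivalent.

Yes.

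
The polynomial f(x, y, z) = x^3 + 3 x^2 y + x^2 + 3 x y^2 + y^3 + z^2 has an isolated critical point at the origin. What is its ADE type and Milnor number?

The Hessian of f at 0 has rank 2. Corank 1: A-series; mu = 2 gives A_2.

Type A_2, Milnor number mu = 2.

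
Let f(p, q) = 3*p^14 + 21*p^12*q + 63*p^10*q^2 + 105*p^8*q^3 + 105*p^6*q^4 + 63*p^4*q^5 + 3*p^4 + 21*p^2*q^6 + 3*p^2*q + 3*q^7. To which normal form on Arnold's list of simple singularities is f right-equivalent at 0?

D8

The Hessian of f at 0 has rank 0. Corank 2; j^3 = 3*p^2*q has shape L^2 M (L != M), so D-series; mu = 8 gives D_8.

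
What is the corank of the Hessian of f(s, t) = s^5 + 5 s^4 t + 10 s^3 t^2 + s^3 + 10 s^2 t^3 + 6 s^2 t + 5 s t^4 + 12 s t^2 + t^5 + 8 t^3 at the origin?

2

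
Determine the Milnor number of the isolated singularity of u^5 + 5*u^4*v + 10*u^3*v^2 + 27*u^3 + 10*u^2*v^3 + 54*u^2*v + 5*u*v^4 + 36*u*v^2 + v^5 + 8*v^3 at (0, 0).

The Hessian of f at 0 has rank 0. Corank 2; j^3 = (3*u + 2*v)^3 is a perfect cube, so E-series; the 5-jet and mu = 8 give E_8.

8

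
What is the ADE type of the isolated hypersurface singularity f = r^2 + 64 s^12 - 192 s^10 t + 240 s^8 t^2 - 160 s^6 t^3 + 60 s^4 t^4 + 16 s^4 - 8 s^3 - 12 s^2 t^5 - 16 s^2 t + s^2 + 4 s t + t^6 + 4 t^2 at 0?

A_{5}

The Hessian of f at 0 is [[2, 4, 0], [4, 8, 0], [0, 0, 2]] with rank 2, so corank 1. A Groebner basis of the Jacobian ideal J(f) in C{s,t,r} is {s*t^2 + 3*s*t/8 + s/64 + t^2/2 + t/32, -5*s*t/16 - s/64 + t^3 - 3*t^2/8 - t/32, s^2 - s/4 - t/2, r}; counting standard monomials gives mu = 5. Corank 1: A-series; mu = 5 gives A_5.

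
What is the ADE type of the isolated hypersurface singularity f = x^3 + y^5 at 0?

E8

The Hessian of f at 0 has rank 0. Corank 2; j^3 = x^3 is a perfect cube, so E-series; the 5-jet and mu = 8 give E_8.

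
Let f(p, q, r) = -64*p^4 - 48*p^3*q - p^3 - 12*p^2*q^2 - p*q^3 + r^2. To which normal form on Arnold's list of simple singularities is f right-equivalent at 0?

The Hessian of f at 0 is [[0, 0, 0], [0, 0, 0], [0, 0, 2]] with rank 1, so corank 2. A Groebner basis of the Jacobian ideal J(f) in C{p,q,r} is {3*p^2/16 + q^4 + q^3/16, p^3, p^2*q - p^2/16 - q^3/48, p^2/2 + p*q^2 + q^3/6, r}; counting standard monomials gives mu = 7. Corank 2; j^3 = -p^3 is a perfect cube, so E-series; the 4-jet and mu = 7 give E_7.

E_{7}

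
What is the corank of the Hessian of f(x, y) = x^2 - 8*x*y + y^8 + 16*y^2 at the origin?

The Hessian at 0 is [[2, -8], [-8, 32]] of rank 1; hence corank 1.

1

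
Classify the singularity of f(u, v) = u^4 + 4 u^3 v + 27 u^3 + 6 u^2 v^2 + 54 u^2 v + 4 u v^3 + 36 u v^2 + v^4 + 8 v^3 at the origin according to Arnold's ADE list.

E_6

The Hessian of f at 0 has rank 0. Corank 2; j^3 = (3*u + 2*v)^3 is a perfect cube, so E-series; the 4-jet and mu = 6 give E_6.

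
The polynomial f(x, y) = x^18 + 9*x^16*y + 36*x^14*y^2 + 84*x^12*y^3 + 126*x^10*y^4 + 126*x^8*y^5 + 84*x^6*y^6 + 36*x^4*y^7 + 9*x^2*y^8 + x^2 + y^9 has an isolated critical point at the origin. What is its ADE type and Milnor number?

Type A_{8}, Milnor number mu = 8.

The Hessian of f at 0 has rank 1. Corank 1: A-series; mu = 8 gives A_8.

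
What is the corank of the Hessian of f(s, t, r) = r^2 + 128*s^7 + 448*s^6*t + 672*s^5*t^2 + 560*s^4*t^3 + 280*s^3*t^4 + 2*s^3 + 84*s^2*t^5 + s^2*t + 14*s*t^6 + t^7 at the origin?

2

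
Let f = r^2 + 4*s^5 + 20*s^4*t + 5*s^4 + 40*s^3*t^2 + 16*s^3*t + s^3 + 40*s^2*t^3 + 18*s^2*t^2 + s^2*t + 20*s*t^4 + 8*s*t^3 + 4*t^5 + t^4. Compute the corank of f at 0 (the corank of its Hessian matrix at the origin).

Hessian at 0 has rank 1.

2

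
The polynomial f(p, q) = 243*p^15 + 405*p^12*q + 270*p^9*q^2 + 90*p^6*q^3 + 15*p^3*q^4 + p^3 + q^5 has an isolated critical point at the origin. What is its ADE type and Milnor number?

Type E_{8}, Milnor number mu = 8.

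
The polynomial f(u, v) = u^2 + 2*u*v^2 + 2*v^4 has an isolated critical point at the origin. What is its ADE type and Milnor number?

The Hessian of f at 0 is [[2, 0], [0, 0]] with rank 1, so corank 1. A Groebner basis of the Jacobian ideal J(f) in C{u,v} is {u^2, u*v, u + v^2}; counting standard monomials gives mu = 3. Corank 1: A-series; mu = 3 gives A_3.

Type A3, Milnor number mu = 3.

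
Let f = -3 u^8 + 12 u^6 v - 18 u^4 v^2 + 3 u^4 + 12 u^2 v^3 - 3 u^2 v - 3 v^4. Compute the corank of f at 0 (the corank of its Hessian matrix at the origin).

2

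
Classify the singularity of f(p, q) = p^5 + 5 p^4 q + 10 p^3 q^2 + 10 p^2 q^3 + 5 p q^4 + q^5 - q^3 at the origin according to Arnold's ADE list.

E8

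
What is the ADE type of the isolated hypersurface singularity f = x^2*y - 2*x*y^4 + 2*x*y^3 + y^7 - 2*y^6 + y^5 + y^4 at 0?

D5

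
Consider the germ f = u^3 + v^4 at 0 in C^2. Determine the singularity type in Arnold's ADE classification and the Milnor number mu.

Type E_6, Milnor number mu = 6.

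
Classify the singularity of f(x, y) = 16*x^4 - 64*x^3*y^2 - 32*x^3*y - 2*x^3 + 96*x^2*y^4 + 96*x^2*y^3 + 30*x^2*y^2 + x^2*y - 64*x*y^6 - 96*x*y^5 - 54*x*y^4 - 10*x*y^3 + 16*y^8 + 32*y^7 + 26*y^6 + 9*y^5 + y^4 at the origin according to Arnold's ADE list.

D_5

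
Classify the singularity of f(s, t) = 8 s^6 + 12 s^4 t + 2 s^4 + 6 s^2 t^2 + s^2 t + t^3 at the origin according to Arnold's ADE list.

D_{4}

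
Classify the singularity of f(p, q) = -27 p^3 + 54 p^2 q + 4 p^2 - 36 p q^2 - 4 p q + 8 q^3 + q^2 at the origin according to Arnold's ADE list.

A2

The Hessian of f at 0 is [[8, -4], [-4, 2]] with rank 1, so corank 1. A Groebner basis of the Jacobian ideal J(f) in C{p,q} is {q^2, p - q/2}; counting standard monomials gives mu = 2. Corank 1: A-series; mu = 2 gives A_2.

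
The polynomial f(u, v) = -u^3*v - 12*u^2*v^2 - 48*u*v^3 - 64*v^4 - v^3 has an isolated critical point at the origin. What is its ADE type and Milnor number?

Type E_7, Milnor number mu = 7.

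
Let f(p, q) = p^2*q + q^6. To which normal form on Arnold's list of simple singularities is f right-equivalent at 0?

D_7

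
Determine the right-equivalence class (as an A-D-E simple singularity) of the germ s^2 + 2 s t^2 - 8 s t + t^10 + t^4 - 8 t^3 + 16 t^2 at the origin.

A_9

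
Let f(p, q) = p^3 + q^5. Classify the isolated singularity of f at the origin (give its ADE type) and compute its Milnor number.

Type E_8, Milnor number mu = 8.

The Hessian of f at 0 has rank 0. Corank 2; j^3 = p^3 is a perfect cube, so E-series; the 5-jet and mu = 8 give E_8.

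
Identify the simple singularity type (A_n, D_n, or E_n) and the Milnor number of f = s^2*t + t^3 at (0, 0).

Type D4, Milnor number mu = 4.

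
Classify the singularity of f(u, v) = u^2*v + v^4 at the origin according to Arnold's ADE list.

D_5

The Hessian of f at 0 has rank 0. Corank 2; j^3 = u^2*v has shape L^2 M (L != M), so D-series; mu = 5 gives D_5.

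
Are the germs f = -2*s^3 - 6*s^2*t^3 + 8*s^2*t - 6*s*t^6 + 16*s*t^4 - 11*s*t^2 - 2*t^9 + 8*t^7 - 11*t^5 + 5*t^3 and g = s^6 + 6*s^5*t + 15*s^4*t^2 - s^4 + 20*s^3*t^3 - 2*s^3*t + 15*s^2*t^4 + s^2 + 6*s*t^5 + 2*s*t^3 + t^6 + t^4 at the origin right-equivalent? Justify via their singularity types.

The Hessian of f at 0 has rank 0. Corank 2; j^3 = -(s - t)*(2*s^2 - 6*s*t + 5*t^2) splits into three distinct lines over C (the quadratic factor has nonzero discriminant), so D_4. The Hessian of g at 0 has rank 1. Corank 1: A-series; mu = 3 gives A_3. f is D_4 but g is A_3, hence not right-equivalent.

No.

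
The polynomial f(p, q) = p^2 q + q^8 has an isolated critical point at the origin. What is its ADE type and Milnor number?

Type D_9, Milnor number mu = 9.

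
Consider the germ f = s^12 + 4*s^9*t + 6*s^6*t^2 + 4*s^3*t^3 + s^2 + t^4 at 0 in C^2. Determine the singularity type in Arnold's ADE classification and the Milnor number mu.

The Hessian of f at 0 has rank 1. Corank 1: A-series; mu = 3 gives A_3.

Type A3, Milnor number mu = 3.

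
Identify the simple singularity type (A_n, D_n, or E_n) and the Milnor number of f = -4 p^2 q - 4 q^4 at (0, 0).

Type D5, Milnor number mu = 5.

The Hessian of f at 0 is [[0, 0], [0, 0]] with rank 0, so corank 2. A Groebner basis of the Jacobian ideal J(f) in C{p,q} is {p^3, p^2/4 + q^3, p*q}; counting standard monomials gives mu = 5. Corank 2; j^3 = -4*p^2*q has shape L^2 M (L != M), so D-series; mu = 5 gives D_5.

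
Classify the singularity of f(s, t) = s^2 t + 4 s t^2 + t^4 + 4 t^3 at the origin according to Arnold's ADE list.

The Hessian of f at 0 is [[0, 0], [0, 0]] with rank 0, so corank 2. A Groebner basis of the Jacobian ideal J(f) in C{s,t} is {s^3 - 2*s^2 + 8*t^2, s^2/4 + t^3 - t^2, s*t + 2*t^2}; counting standard monomials gives mu = 5. Corank 2; j^3 = t*(s + 2*t)^2 has shape L^2 M (L != M), so D-series; mu = 5 gives D_5.

D_5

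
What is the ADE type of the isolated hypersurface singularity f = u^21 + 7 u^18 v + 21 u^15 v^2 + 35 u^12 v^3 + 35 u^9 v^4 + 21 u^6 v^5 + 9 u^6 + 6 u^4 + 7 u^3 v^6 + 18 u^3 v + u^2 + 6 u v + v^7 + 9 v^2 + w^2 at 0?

The Hessian of f at 0 is [[2, 6, 0], [6, 18, 0], [0, 0, 2]] with rank 2, so corank 1. A Groebner basis of the Jacobian ideal J(f) in C{u,v,w} is {-u*v/81 + v^4 - v^2/27, u*v^2 + u/81 + 2*v^3 + v/27, u^2 + 6*u*v + 9*v^2, w}; counting standard monomials gives mu = 6. Corank 1: A-series; mu = 6 gives A_6.

A_{6}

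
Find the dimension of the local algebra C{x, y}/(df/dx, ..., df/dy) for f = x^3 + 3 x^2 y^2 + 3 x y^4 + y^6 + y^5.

8

The Hessian of f at 0 has rank 0. Corank 2; j^3 = x^3 is a perfect cube, so E-series; the 5-jet and mu = 8 give E_8.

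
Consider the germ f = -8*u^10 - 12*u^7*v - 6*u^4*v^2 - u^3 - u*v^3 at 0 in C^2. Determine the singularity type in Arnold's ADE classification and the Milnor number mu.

Type E7, Milnor number mu = 7.

The Hessian of f at 0 has rank 0. Corank 2; j^3 = -u^3 is a perfect cube, so E-series; the 4-jet and mu = 7 give E_7.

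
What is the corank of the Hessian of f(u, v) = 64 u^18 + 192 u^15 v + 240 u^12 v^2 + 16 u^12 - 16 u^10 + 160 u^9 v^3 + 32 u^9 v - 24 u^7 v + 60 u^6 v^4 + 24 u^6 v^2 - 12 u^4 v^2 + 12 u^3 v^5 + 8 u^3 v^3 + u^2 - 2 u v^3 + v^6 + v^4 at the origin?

Hessian at 0 has rank 1.

1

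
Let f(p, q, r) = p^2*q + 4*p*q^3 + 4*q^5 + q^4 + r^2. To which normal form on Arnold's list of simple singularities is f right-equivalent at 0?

The Hessian of f at 0 has rank 1. Corank 2; j^3 = p^2*q has shape L^2 M (L != M), so D-series; mu = 5 gives D_5.

D5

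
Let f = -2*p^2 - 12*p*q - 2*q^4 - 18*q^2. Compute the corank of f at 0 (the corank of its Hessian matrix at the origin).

1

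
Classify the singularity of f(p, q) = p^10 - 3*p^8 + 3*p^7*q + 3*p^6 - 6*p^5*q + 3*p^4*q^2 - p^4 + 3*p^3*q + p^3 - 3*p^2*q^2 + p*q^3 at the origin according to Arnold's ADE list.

The Hessian of f at 0 is [[0, 0], [0, 0]] with rank 0, so corank 2. A Groebner basis of the Jacobian ideal J(f) in C{p,q} is {3*p^2 + q^4 + q^3, p^3, p^2*q - p^2 - q^3/3, -2*p^2 + p*q^2 - 2*q^3/3}; counting standard monomials gives mu = 7. Corank 2; j^3 = p^3 is a perfect cube, so E-series; the 4-jet and mu = 7 give E_7.

E_7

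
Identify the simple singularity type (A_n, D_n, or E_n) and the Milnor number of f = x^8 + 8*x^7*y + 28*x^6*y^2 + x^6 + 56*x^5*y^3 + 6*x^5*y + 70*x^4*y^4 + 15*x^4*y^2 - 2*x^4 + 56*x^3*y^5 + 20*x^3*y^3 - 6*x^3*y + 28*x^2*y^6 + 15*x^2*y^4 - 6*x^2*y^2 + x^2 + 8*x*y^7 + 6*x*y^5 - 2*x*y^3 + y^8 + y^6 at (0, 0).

Type A7, Milnor number mu = 7.

The Hessian of f at 0 has rank 1. Corank 1: A-series; mu = 7 gives A_7.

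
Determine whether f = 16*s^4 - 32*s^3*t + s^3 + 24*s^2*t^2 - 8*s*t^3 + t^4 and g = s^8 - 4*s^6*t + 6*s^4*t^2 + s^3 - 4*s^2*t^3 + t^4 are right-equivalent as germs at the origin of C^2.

The Hessian of f at 0 is [[0, 0], [0, 0]] with rank 0, so corank 2. A Groebner basis of the Jacobian ideal J(f) in C{s,t} is {t^4, s*t^2 - t^3/6, s^2}; counting standard monomials gives mu = 6. Corank 2; j^3 = s^3 is a perfect cube, so E-series; the 4-jet and mu = 6 give E_6. The Hessian of g at 0 is [[0, 0], [0, 0]] with rank 0, so corank 2. A Groebner basis of the Jacobian ideal J(g) in C{s,t} is {t^3, s^2}; counting standard monomials gives mu = 6. Corank 2; j^3 = s^3 is a perfect cube, so E-series; the 4-jet and mu = 6 give E_6. Both have type E_6, hence right-equivalent.

Yes.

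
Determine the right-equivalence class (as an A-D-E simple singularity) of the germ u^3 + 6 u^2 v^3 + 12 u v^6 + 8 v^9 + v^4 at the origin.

E_{6}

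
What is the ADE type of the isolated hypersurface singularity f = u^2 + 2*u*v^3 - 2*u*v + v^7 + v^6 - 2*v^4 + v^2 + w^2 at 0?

A_6

The Hessian of f at 0 is [[2, -2, 0], [-2, 2, 0], [0, 0, 2]] with rank 2, so corank 1. A Groebner basis of the Jacobian ideal J(f) in C{u,v,w} is {u + v^3 - v, u^2 - 2*u*v + v^2, w}; counting standard monomials gives mu = 6. Corank 1: A-series; mu = 6 gives A_6.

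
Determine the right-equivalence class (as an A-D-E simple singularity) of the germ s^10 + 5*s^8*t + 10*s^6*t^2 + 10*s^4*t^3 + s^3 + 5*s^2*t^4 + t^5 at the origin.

E8

The Hessian of f at 0 is [[0, 0], [0, 0]] with rank 0, so corank 2. A Groebner basis of the Jacobian ideal J(f) in C{s,t} is {t^4, s^2}; counting standard monomials gives mu = 8. Corank 2; j^3 = s^3 is a perfect cube, so E-series; the 5-jet and mu = 8 give E_8.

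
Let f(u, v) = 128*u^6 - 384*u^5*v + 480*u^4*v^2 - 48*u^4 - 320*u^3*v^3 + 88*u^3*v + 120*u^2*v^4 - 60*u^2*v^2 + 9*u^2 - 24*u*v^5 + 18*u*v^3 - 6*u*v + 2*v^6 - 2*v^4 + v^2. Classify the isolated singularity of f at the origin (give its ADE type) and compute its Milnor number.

Type A_5, Milnor number mu = 5.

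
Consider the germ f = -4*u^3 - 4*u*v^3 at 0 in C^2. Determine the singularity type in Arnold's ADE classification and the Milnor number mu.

The Hessian of f at 0 has rank 0. Corank 2; j^3 = -4*u^3 is a perfect cube, so E-series; the 4-jet and mu = 7 give E_7.

Type E_{7}, Milnor number mu = 7.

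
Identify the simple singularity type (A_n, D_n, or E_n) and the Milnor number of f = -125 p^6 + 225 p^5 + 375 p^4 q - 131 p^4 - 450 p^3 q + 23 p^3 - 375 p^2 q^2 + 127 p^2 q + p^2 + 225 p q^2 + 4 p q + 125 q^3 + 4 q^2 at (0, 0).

The Hessian of f at 0 is [[2, 4], [4, 8]] with rank 1, so corank 1. A Groebner basis of the Jacobian ideal J(f) in C{p,q} is {q^2, p + 2*q}; counting standard monomials gives mu = 2. Corank 1: A-series; mu = 2 gives A_2.

Type A_2, Milnor number mu = 2.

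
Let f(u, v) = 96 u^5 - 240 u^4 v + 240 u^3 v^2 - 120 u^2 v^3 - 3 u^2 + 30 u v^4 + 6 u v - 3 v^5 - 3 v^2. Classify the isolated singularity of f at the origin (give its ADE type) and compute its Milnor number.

The Hessian of f at 0 has rank 1. Corank 1: A-series; mu = 4 gives A_4.

Type A_{4}, Milnor number mu = 4.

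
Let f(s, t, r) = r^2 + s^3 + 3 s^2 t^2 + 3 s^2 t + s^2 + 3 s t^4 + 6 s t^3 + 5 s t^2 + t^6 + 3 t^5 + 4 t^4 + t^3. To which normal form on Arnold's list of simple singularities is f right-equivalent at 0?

The Hessian of f at 0 is [[2, 0, 0], [0, 0, 0], [0, 0, 2]] with rank 2, so corank 1. A Groebner basis of the Jacobian ideal J(f) in C{s,t,r} is {t^2, s, r}; counting standard monomials gives mu = 2. Corank 1: A-series; mu = 2 gives A_2.

A2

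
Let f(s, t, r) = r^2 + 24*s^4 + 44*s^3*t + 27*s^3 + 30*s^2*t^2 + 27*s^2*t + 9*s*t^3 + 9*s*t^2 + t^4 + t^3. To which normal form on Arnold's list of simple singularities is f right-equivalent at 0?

E_7

The Hessian of f at 0 is [[0, 0, 0], [0, 0, 0], [0, 0, 2]] with rank 1, so corank 2. A Groebner basis of the Jacobian ideal J(f) in C{s,t,r} is {19683*s^2/4 + 6561*s*t/2 + t^4 + 27*t^3/4 + 2187*t^2/4, s^3 + 135*s^2/4 + 45*s*t/2 + t^3/12 + 15*t^2/4, s^2*t - 243*s^2/4 - 81*s*t/2 - 7*t^3/36 - 27*t^2/4, 81*s^2 + s*t^2 + 54*s*t + 4*t^3/9 + 9*t^2, r}; counting standard monomials gives mu = 7. Corank 2; j^3 = (3*s + t)^3 is a perfect cube, so E-series; the 4-jet and mu = 7 give E_7.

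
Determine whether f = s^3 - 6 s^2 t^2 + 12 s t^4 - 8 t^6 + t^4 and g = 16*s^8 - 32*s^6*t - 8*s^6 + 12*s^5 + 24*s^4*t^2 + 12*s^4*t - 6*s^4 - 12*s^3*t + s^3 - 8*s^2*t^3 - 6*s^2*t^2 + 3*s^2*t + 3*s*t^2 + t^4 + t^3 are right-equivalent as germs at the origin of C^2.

Yes.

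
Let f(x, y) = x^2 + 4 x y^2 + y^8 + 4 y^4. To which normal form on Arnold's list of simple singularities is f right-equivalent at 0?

The Hessian of f at 0 is [[2, 0], [0, 0]] with rank 1, so corank 1. A Groebner basis of the Jacobian ideal J(f) in C{x,y} is {x^4, x^3*y, x/2 + y^2}; counting standard monomials gives mu = 7. Corank 1: A-series; mu = 7 gives A_7.

A_7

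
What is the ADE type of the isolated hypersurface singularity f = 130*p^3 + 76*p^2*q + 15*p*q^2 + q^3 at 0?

D4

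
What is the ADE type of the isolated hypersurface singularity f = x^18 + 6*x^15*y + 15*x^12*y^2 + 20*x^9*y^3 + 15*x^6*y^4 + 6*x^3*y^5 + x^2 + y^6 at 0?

The Hessian of f at 0 is [[2, 0], [0, 0]] with rank 1, so corank 1. A Groebner basis of the Jacobian ideal J(f) in C{x,y} is {y^5, x}; counting standard monomials gives mu = 5. Corank 1: A-series; mu = 5 gives A_5.

A5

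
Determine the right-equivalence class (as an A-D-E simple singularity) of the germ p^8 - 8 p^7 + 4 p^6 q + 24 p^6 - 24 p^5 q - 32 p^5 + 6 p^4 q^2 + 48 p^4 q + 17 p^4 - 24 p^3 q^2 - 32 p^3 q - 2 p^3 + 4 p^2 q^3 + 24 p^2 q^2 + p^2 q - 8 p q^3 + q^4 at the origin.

The Hessian of f at 0 has rank 0. Corank 2; j^3 = -p^2*(2*p - q) has shape L^2 M (L != M), so D-series; mu = 5 gives D_5.

D_{5}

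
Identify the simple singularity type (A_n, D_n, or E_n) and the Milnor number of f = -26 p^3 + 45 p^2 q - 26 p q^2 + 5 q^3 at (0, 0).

Type D_4, Milnor number mu = 4.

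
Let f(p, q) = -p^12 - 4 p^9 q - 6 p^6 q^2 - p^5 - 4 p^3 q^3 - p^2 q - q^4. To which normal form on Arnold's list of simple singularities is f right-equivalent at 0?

D_5

The Hessian of f at 0 has rank 0. Corank 2; j^3 = -p^2*q has shape L^2 M (L != M), so D-series; mu = 5 gives D_5.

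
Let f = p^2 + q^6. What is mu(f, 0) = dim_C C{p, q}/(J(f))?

5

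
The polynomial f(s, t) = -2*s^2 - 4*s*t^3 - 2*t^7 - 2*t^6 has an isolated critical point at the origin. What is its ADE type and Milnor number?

Type A_6, Milnor number mu = 6.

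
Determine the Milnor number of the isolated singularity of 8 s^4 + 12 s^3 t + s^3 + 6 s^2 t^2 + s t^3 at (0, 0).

7

The Hessian of f at 0 is [[0, 0], [0, 0]] with rank 0, so corank 2. A Groebner basis of the Jacobian ideal J(f) in C{s,t} is {3*s^2/4 + t^4 + t^3/4, s^3, s^2*t - s^2/4 - t^3/12, s^2 + s*t^2 + t^3/3}; counting standard monomials gives mu = 7. Corank 2; j^3 = s^3 is a perfect cube, so E-series; the 4-jet and mu = 7 give E_7.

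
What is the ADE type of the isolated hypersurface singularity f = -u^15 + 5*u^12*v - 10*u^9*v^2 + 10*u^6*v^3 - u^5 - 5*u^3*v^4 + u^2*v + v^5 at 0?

D_6

The Hessian of f at 0 has rank 0. Corank 2; j^3 = u^2*v has shape L^2 M (L != M), so D-series; mu = 6 gives D_6.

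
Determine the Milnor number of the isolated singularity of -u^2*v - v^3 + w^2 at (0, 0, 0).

The Hessian of f at 0 has rank 1. Corank 2; j^3 = -v*(u^2 + v^2) splits into three distinct lines over C (the quadratic factor has nonzero discriminant), so D_4.

4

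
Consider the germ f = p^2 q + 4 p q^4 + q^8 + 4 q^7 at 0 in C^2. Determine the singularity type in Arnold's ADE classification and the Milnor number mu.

Type D_9, Milnor number mu = 9.

The Hessian of f at 0 is [[0, 0], [0, 0]] with rank 0, so corank 2. A Groebner basis of the Jacobian ideal J(f) in C{p,q} is {p^2*q^2, p^2*q + p^2/2 + p*q^3, p*q/2 + q^4, p^3}; counting standard monomials gives mu = 9. Corank 2; j^3 = p^2*q has shape L^2 M (L != M), so D-series; mu = 9 gives D_9.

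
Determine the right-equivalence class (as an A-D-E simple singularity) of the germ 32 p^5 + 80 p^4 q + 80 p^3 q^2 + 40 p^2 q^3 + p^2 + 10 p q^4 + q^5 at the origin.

A4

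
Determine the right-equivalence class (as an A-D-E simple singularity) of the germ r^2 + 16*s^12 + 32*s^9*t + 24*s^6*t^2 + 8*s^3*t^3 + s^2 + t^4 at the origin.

A_3

The Hessian of f at 0 has rank 2. Corank 1: A-series; mu = 3 gives A_3.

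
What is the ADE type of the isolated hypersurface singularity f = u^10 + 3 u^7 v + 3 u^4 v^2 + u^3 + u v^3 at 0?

E_7

The Hessian of f at 0 has rank 0. Corank 2; j^3 = u^3 is a perfect cube, so E-series; the 4-jet and mu = 7 give E_7.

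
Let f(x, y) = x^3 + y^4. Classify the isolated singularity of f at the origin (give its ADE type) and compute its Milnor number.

The Hessian of f at 0 is [[0, 0], [0, 0]] with rank 0, so corank 2. A Groebner basis of the Jacobian ideal J(f) in C{x,y} is {y^3, x^2}; counting standard monomials gives mu = 6. Corank 2; j^3 = x^3 is a perfect cube, so E-series; the 4-jet and mu = 6 give E_6.

Type E_{6}, Milnor number mu = 6.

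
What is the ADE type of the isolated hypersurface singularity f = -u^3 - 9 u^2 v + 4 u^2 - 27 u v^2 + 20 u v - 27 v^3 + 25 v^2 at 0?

A_2

The Hessian of f at 0 is [[8, 20], [20, 50]] with rank 1, so corank 1. A Groebner basis of the Jacobian ideal J(f) in C{u,v} is {v^2, u + 5*v/2}; counting standard monomials gives mu = 2. Corank 1: A-series; mu = 2 gives A_2.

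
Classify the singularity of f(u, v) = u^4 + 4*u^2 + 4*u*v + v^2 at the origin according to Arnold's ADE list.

The Hessian of f at 0 is [[8, 4], [4, 2]] with rank 1, so corank 1. A Groebner basis of the Jacobian ideal J(f) in C{u,v} is {v^3, u + v/2}; counting standard monomials gives mu = 3. Corank 1: A-series; mu = 3 gives A_3.

A_3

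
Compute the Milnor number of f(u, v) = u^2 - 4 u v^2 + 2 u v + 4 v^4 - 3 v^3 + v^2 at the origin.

2

The Hessian of f at 0 has rank 1. Corank 1: A-series; mu = 2 gives A_2.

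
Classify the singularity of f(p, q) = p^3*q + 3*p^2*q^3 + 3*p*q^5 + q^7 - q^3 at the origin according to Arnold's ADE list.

E_{7}

The Hessian of f at 0 is [[0, 0], [0, 0]] with rank 0, so corank 2. A Groebner basis of the Jacobian ideal J(f) in C{p,q} is {p^3 - 3*q^2, p^2*q, q^3}; counting standard monomials gives mu = 7. Corank 2; j^3 = -q^3 is a perfect cube, so E-series; the 4-jet and mu = 7 give E_7.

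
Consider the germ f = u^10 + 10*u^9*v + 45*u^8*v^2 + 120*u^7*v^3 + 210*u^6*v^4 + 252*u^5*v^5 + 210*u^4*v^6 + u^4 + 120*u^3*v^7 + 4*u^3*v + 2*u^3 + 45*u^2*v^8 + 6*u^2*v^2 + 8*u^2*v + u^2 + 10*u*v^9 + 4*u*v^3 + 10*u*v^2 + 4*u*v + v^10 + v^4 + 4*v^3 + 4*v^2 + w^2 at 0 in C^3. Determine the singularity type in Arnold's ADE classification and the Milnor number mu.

Type A_{9}, Milnor number mu = 9.

The Hessian of f at 0 is [[2, 4, 0], [4, 8, 0], [0, 0, 2]] with rank 2, so corank 1. A Groebner basis of the Jacobian ideal J(f) in C{u,v,w} is {u*v^4 - 40*u*v^3 + 69*u*v^2 - 34*u*v + 5*u - 54*v^4 + 114*v^3 - 63*v^2 + 10*v, 30*u*v^3 - 54*u*v^2 + 27*u*v - 4*u + v^5 + 40*v^4 - 89*v^3 + 50*v^2 - 8*v, u^2 + 2*u*v + u + v^2 + 2*v, w}; counting standard monomials gives mu = 9. Corank 1: A-series; mu = 9 gives A_9.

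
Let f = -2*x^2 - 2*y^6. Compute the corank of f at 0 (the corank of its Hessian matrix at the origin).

The Hessian at 0 is [[-4, 0], [0, 0]] of rank 1; hence corank 1.

1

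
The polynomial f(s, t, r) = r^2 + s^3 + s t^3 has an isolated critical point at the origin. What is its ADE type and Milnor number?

Type E_7, Milnor number mu = 7.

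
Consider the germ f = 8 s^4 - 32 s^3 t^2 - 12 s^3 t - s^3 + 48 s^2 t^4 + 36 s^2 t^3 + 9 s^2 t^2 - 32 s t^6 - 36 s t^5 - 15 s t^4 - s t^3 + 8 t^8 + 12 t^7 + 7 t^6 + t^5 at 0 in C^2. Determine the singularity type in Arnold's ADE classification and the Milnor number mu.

The Hessian of f at 0 is [[0, 0], [0, 0]] with rank 0, so corank 2. A Groebner basis of the Jacobian ideal J(f) in C{s,t} is {s^2/3 + t^4 + t^3/9, s^3, s^2*t - s^2/9 - t^3/27, -s^2/9 + s*t^2 - t^3/27}; counting standard monomials gives mu = 7. Corank 2; j^3 = -s^3 is a perfect cube, so E-series; the 4-jet and mu = 7 give E_7.

Type E_{7}, Milnor number mu = 7.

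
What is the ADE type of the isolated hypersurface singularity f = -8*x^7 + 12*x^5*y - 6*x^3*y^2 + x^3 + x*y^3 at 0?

E_{7}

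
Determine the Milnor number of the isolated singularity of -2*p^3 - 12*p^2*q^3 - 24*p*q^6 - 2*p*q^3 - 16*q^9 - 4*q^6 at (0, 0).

7

The Hessian of f at 0 is [[0, 0], [0, 0]] with rank 0, so corank 2. A Groebner basis of the Jacobian ideal J(f) in C{p,q} is {p^3, p*q^2, 3*p^2 + q^3}; counting standard monomials gives mu = 7. Corank 2; j^3 = -2*p^3 is a perfect cube, so E-series; the 4-jet and mu = 7 give E_7.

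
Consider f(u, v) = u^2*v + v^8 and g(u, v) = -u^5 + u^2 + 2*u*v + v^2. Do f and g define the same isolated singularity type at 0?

No.

The Hessian of f at 0 has rank 0. Corank 2; j^3 = u^2*v has shape L^2 M (L != M), so D-series; mu = 9 gives D_9. The Hessian of g at 0 has rank 1. Corank 1: A-series; mu = 4 gives A_4. f is D_9 but g is A_4, hence not right-equivalent.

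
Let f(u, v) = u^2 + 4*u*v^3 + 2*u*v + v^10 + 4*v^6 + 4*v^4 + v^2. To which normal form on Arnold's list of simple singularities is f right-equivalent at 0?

A_{9}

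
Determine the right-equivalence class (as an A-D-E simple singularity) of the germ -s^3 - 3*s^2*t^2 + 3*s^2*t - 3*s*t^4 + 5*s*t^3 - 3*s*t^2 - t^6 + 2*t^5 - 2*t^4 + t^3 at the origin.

E7

The Hessian of f at 0 is [[0, 0], [0, 0]] with rank 0, so corank 2. A Groebner basis of the Jacobian ideal J(f) in C{s,t} is {-s^2 + 2*s*t + t^4 - t^3/3 - t^2, s^3 + 4*s^2 - 8*s*t + t^3/3 + 4*t^2, s^2*t + 7*s^2/3 - 14*s*t/3 - 2*t^3/9 + 7*t^2/3, s^2 + s*t^2 - 2*s*t - 2*t^3/3 + t^2}; counting standard monomials gives mu = 7. Corank 2; j^3 = -(s - t)^3 is a perfect cube, so E-series; the 4-jet and mu = 7 give E_7.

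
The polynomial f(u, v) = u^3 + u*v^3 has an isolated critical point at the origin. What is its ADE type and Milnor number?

Type E7, Milnor number mu = 7.

The Hessian of f at 0 is [[0, 0], [0, 0]] with rank 0, so corank 2. A Groebner basis of the Jacobian ideal J(f) in C{u,v} is {u^3, u*v^2, 3*u^2 + v^3}; counting standard monomials gives mu = 7. Corank 2; j^3 = u^3 is a perfect cube, so E-series; the 4-jet and mu = 7 give E_7.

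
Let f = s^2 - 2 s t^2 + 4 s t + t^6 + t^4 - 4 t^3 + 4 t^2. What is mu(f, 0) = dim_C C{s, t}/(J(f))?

5

The Hessian of f at 0 has rank 1. Corank 1: A-series; mu = 5 gives A_5.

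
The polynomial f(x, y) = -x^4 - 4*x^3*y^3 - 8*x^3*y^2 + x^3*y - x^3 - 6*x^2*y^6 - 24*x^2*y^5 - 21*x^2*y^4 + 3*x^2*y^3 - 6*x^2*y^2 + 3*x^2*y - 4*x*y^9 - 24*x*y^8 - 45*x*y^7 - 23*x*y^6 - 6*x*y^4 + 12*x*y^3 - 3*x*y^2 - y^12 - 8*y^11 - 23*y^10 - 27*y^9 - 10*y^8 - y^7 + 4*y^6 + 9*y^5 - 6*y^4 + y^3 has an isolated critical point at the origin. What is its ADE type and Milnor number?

Type E7, Milnor number mu = 7.

The Hessian of f at 0 has rank 0. Corank 2; j^3 = -(x - y)^3 is a perfect cube, so E-series; the 4-jet and mu = 7 give E_7.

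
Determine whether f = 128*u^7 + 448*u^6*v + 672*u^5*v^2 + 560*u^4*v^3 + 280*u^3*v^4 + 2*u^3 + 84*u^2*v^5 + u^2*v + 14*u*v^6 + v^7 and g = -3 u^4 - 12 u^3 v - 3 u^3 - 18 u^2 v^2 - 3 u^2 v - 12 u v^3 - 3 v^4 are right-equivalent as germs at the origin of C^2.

No.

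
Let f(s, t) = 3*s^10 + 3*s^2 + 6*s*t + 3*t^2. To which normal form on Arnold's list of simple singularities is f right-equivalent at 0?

A9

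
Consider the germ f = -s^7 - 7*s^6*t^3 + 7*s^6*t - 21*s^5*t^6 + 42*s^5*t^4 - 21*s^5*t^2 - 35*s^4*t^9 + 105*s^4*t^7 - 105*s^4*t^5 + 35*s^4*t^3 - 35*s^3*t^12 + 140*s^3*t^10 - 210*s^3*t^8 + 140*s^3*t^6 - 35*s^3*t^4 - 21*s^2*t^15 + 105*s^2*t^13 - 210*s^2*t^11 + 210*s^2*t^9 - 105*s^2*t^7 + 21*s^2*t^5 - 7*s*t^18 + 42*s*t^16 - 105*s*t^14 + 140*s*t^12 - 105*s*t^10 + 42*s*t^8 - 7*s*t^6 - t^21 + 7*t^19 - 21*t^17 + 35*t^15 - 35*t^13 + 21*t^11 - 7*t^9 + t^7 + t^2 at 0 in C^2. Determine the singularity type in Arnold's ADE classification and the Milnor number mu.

Type A_{6}, Milnor number mu = 6.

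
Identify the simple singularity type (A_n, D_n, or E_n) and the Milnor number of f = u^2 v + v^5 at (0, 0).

Type D6, Milnor number mu = 6.

The Hessian of f at 0 has rank 0. Corank 2; j^3 = u^2*v has shape L^2 M (L != M), so D-series; mu = 6 gives D_6.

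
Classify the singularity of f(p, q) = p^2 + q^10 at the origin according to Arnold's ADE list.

A9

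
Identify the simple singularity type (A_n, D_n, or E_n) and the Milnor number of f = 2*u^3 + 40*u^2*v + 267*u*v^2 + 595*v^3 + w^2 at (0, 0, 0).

Type D_{4}, Milnor number mu = 4.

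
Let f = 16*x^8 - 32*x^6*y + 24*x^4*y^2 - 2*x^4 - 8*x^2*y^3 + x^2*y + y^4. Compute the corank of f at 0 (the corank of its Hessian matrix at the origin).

2

Hessian at 0 has rank 0.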